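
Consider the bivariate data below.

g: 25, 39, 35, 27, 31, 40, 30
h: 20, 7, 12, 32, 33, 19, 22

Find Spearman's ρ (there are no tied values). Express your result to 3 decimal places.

Rank g: 1, 6, 5, 2, 4, 7, 3
Rank h: 4, 1, 2, 6, 7, 3, 5
d = rank(g) − rank(h): -3, 5, 3, -4, -3, 4, -2; Σd² = 88
ρ = 1 − 6Σd² / [n(n²−1)] = 1 − 6×88 / (7×48) = 1 − 528/336 ≈ -0.571

-0.571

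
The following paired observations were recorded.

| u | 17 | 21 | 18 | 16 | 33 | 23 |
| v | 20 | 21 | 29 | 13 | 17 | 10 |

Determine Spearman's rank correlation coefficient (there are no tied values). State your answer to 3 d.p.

-0.143

Rank u: 2, 4, 3, 1, 6, 5
Rank v: 4, 5, 6, 2, 3, 1
d = rank(u) − rank(v): -2, -1, -3, -1, 3, 4; Σd² = 40
ρ = 1 − 6Σd² / [n(n²−1)] = 1 − 6×40 / (6×35) = 1 − 240/210 ≈ -0.143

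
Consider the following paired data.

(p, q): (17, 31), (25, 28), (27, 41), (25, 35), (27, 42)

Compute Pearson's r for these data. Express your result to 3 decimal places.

0.588

n = 5, Σp = 121, Σq = 177, Σp² = 2997, Σq² = 6415, Σpq = 4343
nΣpq − ΣpΣq = 21715 − 21417 = 298
nΣp² − (Σp)² = 14985 − 14641 = 344; nΣq² − (Σq)² = 32075 − 31329 = 746
r = 298 / √(344 × 746) = 298 / 506.5807 ≈ 0.588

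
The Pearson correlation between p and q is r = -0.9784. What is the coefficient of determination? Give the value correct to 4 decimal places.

r² = (-0.9784)² = 0.9573

0.9573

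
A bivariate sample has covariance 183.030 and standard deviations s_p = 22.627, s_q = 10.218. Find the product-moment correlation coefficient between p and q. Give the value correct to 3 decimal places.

r = Cov(p,q) / (s_p · s_q) = 183.030 / (22.627 × 10.218)
  = 183.030 / 231.2027 ≈ 0.792

0.792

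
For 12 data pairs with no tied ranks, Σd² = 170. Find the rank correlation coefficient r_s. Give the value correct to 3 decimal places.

0.406

ρ = 1 − 6Σd² / [n(n²−1)] = 1 − 6×170 / (12×143)
  = 1 − 1020/1716 = 1 − 0.5944 ≈ 0.406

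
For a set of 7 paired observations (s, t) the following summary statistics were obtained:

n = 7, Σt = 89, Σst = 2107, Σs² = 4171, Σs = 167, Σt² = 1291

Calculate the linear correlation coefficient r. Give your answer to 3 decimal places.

r = (nΣst − ΣsΣt) / √[(nΣs² − (Σs)²)(nΣt² − (Σt)²)]
Numerator: 7×2107 − 167×89 = -114
Denominator: √[(29197 − 27889)(9037 − 7921)] = √[1308 × 1116] = 1208.1920
r = -114 / 1208.1920 ≈ -0.094

-0.094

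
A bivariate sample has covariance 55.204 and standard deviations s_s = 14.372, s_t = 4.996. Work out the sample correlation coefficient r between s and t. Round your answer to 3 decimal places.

0.769

r = Cov(s,t) / (s_s · s_t) = 55.204 / (14.372 × 4.996)
  = 55.204 / 71.8025 ≈ 0.769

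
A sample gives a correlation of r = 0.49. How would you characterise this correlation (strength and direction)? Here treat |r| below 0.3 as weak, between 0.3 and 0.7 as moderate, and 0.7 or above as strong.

r = 0.49 > 0 so the relationship is positive.
|r| = 0.49, which falls in the moderate range.

moderate positive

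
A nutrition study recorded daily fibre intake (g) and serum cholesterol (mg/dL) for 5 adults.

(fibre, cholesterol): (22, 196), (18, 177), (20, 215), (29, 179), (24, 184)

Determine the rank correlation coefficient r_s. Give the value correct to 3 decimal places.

Rank fibre: 3, 1, 2, 5, 4
Rank cholesterol: 4, 1, 5, 2, 3
d = rank(fibre) − rank(cholesterol): -1, 0, -3, 3, 1; Σd² = 20
ρ = 1 − 6Σd² / [n(n²−1)] = 1 − 6×20 / (5×24) = 1 − 120/120 ≈ 0.000

0.000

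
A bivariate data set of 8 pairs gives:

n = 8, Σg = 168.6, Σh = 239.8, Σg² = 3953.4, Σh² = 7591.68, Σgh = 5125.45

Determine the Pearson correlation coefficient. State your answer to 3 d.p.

0.178

r = (nΣgh − ΣgΣh) / √[(nΣg² − (Σg)²)(nΣh² − (Σh)²)]
Numerator: 8×5125.45 − 168.6×239.8 = 573.32
Denominator: √[(31627.2 − 28425.96)(60733.44 − 57504.04)] = √[3201.24 × 3229.4] = 3215.2892
r = 573.32 / 3215.2892 ≈ 0.178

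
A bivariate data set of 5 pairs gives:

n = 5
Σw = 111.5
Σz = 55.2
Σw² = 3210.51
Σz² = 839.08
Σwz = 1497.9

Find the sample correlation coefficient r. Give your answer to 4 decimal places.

0.6546

r = (nΣwz − ΣwΣz) / √[(nΣw² − (Σw)²)(nΣz² − (Σz)²)]
Numerator: 5×1497.9 − 111.5×55.2 = 1334.7
Denominator: √[(16052.55 − 12432.25)(4195.4 − 3047.04)] = √[3620.3 × 1148.36] = 2038.9722
r = 1334.7 / 2038.9722 ≈ 0.6546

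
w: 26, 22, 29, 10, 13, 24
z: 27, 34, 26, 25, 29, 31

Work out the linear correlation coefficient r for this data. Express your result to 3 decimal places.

n = 6, Σw = 124, Σz = 172, Σw² = 2846, Σz² = 4988, Σwz = 3575
nΣwz − ΣwΣz = 21450 − 21328 = 122
nΣw² − (Σw)² = 17076 − 15376 = 1700; nΣz² − (Σz)² = 29928 − 29584 = 344
r = 122 / √(1700 × 344) = 122 / 764.7222 ≈ 0.160

0.160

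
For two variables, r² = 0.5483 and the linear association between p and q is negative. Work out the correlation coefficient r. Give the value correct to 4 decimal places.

|r| = √0.5483 = 0.7405
The association is negative, so r = −0.7405.

-0.7405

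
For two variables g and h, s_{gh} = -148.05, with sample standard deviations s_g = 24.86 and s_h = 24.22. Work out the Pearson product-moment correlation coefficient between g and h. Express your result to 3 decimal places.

-0.246

r = Cov(g,h) / (s_g · s_h) = -148.05 / (24.86 × 24.22)
  = -148.05 / 602.1092 ≈ -0.246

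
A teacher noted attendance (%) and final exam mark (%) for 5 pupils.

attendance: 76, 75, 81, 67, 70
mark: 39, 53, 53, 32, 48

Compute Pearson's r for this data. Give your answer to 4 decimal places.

0.6499

n = 5, Σx = 369, Σy = 225, Σx² = 27351, Σy² = 10467, Σxy = 16736
nΣxy − ΣxΣy = 83680 − 83025 = 655
nΣx² − (Σx)² = 136755 − 136161 = 594; nΣy² − (Σy)² = 52335 − 50625 = 1710
r = 655 / √(594 × 1710) = 655 / 1007.8393 ≈ 0.6499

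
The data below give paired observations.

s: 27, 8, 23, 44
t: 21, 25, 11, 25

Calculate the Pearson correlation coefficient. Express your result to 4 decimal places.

0.0989

n = 4, Σs = 102, Σt = 82, Σs² = 3258, Σt² = 1812, Σst = 2120
nΣst − ΣsΣt = 8480 − 8364 = 116
nΣs² − (Σs)² = 13032 − 10404 = 2628; nΣt² − (Σt)² = 7248 − 6724 = 524
r = 116 / √(2628 × 524) = 116 / 1173.4871 ≈ 0.0989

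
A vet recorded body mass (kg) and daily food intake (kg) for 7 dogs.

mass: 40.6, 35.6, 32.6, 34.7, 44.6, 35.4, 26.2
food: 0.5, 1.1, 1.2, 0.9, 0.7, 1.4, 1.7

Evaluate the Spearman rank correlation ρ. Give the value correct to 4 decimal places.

Rank mass: 6, 5, 2, 3, 7, 4, 1
Rank food: 1, 4, 5, 3, 2, 6, 7
d = rank(mass) − rank(food): 5, 1, -3, 0, 5, -2, -6; Σd² = 100
ρ = 1 − 6Σd² / [n(n²−1)] = 1 − 6×100 / (7×48) = 1 − 600/336 ≈ -0.7857

-0.7857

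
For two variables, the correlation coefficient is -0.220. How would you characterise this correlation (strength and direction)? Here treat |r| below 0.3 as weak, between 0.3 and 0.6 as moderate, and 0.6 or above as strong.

r = -0.220 < 0 so the relationship is negative.
|r| = 0.220, which falls in the weak range.

weak negative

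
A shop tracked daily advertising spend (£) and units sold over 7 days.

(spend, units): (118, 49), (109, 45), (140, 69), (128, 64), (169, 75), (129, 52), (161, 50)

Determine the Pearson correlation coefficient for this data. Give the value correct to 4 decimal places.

n = 7, Σx = 954, Σy = 404, Σx² = 132912, Σy² = 24112, Σxy = 55972
nΣxy − ΣxΣy = 391804 − 385416 = 6388
nΣx² − (Σx)² = 930384 − 910116 = 20268; nΣy² − (Σy)² = 168784 − 163216 = 5568
r = 6388 / √(20268 × 5568) = 6388 / 10623.1927 ≈ 0.6013

0.6013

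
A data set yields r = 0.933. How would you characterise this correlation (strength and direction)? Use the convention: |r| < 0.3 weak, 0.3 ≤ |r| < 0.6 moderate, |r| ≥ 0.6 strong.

r = 0.933 > 0 so the relationship is positive.
|r| = 0.933, which falls in the strong range.

strong positive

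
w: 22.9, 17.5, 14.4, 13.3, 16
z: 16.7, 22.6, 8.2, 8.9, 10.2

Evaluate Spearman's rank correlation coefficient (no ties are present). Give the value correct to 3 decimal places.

0.800

Rank w: 5, 4, 2, 1, 3
Rank z: 4, 5, 1, 2, 3
d = rank(w) − rank(z): 1, -1, 1, -1, 0; Σd² = 4
ρ = 1 − 6Σd² / [n(n²−1)] = 1 − 6×4 / (5×24) = 1 − 24/120 ≈ 0.800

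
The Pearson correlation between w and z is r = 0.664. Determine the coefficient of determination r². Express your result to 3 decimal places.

0.441

r² = (0.664)² = 0.441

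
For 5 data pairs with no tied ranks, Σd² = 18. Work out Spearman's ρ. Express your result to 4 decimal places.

0.1000

ρ = 1 − 6Σd² / [n(n²−1)] = 1 − 6×18 / (5×24)
  = 1 − 108/120 = 1 − 0.90000 ≈ 0.1000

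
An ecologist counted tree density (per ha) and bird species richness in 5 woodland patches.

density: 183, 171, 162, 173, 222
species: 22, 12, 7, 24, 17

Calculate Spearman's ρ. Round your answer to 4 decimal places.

Rank density: 4, 2, 1, 3, 5
Rank species: 4, 2, 1, 5, 3
d = rank(density) − rank(species): 0, 0, 0, -2, 2; Σd² = 8
ρ = 1 − 6Σd² / [n(n²−1)] = 1 − 6×8 / (5×24) = 1 − 48/120 ≈ 0.6000

0.6000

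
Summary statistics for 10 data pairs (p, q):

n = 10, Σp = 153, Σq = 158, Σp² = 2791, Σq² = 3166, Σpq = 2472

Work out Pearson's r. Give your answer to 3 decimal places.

r = (nΣpq − ΣpΣq) / √[(nΣp² − (Σp)²)(nΣq² − (Σq)²)]
Numerator: 10×2472 − 153×158 = 546
Denominator: √[(27910 − 23409)(31660 − 24964)] = √[4501 × 6696] = 5489.8721
r = 546 / 5489.8721 ≈ 0.099

0.099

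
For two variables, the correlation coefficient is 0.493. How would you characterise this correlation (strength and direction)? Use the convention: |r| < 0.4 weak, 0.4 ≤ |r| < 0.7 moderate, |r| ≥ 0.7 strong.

moderate positive

r = 0.493 > 0 so the relationship is positive.
|r| = 0.493, which falls in the moderate range.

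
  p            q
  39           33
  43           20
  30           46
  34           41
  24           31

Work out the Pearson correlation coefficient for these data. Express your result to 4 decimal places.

-0.5008

n = 5, Σp = 170, Σq = 171, Σp² = 6002, Σq² = 6247, Σpq = 5665
nΣpq − ΣpΣq = 28325 − 29070 = -745
nΣp² − (Σp)² = 30010 − 28900 = 1110; nΣq² − (Σq)² = 31235 − 29241 = 1994
r = -745 / √(1110 × 1994) = -745 / 1487.7298 ≈ -0.5008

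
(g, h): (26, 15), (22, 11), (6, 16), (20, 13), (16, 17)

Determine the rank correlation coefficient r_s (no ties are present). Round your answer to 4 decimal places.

Rank g: 5, 4, 1, 3, 2
Rank h: 3, 1, 4, 2, 5
d = rank(g) − rank(h): 2, 3, -3, 1, -3; Σd² = 32
ρ = 1 − 6Σd² / [n(n²−1)] = 1 − 6×32 / (5×24) = 1 − 192/120 ≈ -0.6000

-0.6000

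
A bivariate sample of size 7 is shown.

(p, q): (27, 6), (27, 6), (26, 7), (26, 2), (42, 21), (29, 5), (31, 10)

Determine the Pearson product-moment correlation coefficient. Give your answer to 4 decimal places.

n = 7, Σp = 208, Σq = 57, Σp² = 6376, Σq² = 691, Σpq = 1895
nΣpq − ΣpΣq = 13265 − 11856 = 1409
nΣp² − (Σp)² = 44632 − 43264 = 1368; nΣq² − (Σq)² = 4837 − 3249 = 1588
r = 1409 / √(1368 × 1588) = 1409 / 1473.9009 ≈ 0.9560

0.9560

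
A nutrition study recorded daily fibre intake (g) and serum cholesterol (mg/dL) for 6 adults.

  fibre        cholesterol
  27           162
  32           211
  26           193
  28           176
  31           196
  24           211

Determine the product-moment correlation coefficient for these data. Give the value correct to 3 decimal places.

0.136

n = 6, Σx = 168, Σy = 1149, Σx² = 4750, Σy² = 221927, Σxy = 32212
nΣxy − ΣxΣy = 193272 − 193032 = 240
nΣx² − (Σx)² = 28500 − 28224 = 276; nΣy² − (Σy)² = 1331562 − 1320201 = 11361
r = 240 / √(276 × 11361) = 240 / 1770.7727 ≈ 0.136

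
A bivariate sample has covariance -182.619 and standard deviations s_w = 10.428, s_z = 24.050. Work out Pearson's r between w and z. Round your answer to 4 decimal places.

-0.7282

r = Cov(w,z) / (s_w · s_z) = -182.619 / (10.428 × 24.050)
  = -182.619 / 250.7934 ≈ -0.7282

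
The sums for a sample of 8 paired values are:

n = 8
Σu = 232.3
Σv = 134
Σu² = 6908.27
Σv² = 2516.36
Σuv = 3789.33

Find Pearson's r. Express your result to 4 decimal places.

r = (nΣuv − ΣuΣv) / √[(nΣu² − (Σu)²)(nΣv² − (Σv)²)]
Numerator: 8×3789.33 − 232.3×134 = -813.56
Denominator: √[(55266.16 − 53963.29)(20130.88 − 17956)] = √[1302.87 × 2174.88] = 1683.3258
r = -813.56 / 1683.3258 ≈ -0.4833

-0.4833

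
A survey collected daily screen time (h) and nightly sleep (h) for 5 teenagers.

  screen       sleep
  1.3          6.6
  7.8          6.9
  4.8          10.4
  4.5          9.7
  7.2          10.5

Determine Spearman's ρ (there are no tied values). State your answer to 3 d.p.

Rank screen: 1, 5, 3, 2, 4
Rank sleep: 1, 2, 4, 3, 5
d = rank(screen) − rank(sleep): 0, 3, -1, -1, -1; Σd² = 12
ρ = 1 − 6Σd² / [n(n²−1)] = 1 − 6×12 / (5×24) = 1 − 72/120 ≈ 0.400

0.400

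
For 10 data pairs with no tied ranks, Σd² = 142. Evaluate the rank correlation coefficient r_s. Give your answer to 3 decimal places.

0.139

ρ = 1 − 6Σd² / [n(n²−1)] = 1 − 6×142 / (10×99)
  = 1 − 852/990 = 1 − 0.8606 ≈ 0.139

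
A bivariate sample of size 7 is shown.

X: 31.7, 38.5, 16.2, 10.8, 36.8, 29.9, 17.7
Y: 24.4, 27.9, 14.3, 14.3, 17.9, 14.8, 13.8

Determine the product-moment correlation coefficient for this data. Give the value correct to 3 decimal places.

0.735

n = 7, ΣX = 181.6, ΣY = 127.4, ΣX² = 5427.76, ΣY² = 2512.64, ΣXY = 3579.23
nΣXY − ΣXΣY = 25054.61 − 23135.84 = 1918.77
nΣX² − (ΣX)² = 37994.32 − 32978.56 = 5015.76; nΣY² − (ΣY)² = 17588.48 − 16230.76 = 1357.72
r = 1918.77 / √(5015.76 × 1357.72) = 1918.77 / 2609.5972 ≈ 0.735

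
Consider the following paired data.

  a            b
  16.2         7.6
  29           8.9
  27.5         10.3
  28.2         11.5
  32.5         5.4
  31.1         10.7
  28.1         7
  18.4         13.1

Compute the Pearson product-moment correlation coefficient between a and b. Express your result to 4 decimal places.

-0.2868

n = 8, Σa = 211, Σb = 74.5, Σa² = 5806.56, Σb² = 739.57, Σab = 1934.78
nΣab − ΣaΣb = 15478.24 − 15719.5 = -241.26
nΣa² − (Σa)² = 46452.48 − 44521 = 1931.48; nΣb² − (Σb)² = 5916.56 − 5550.25 = 366.31
r = -241.26 / √(1931.48 × 366.31) = -241.26 / 841.1423 ≈ -0.2868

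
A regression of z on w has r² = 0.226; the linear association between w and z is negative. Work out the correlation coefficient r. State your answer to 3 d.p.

-0.475

|r| = √0.226 = 0.475
The association is negative, so r = −0.475.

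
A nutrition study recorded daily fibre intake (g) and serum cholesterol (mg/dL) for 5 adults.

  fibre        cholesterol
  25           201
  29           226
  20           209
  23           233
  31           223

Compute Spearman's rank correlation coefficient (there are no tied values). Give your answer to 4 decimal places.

0.1000

Rank fibre: 3, 4, 1, 2, 5
Rank cholesterol: 1, 4, 2, 5, 3
d = rank(fibre) − rank(cholesterol): 2, 0, -1, -3, 2; Σd² = 18
ρ = 1 − 6Σd² / [n(n²−1)] = 1 − 6×18 / (5×24) = 1 − 108/120 ≈ 0.1000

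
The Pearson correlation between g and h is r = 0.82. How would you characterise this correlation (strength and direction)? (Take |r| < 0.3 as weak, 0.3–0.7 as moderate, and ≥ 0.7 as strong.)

r = 0.82 > 0 so the relationship is positive.
|r| = 0.82, which falls in the strong range.

strong positive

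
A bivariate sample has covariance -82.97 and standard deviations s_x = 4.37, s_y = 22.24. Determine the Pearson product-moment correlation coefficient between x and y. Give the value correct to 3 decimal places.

r = Cov(x,y) / (s_x · s_y) = -82.97 / (4.37 × 22.24)
  = -82.97 / 97.1888 ≈ -0.854

-0.854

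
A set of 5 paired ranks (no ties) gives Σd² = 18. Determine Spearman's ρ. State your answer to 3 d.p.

0.100

ρ = 1 − 6Σd² / [n(n²−1)] = 1 − 6×18 / (5×24)
  = 1 − 108/120 = 1 − 0.9000 ≈ 0.100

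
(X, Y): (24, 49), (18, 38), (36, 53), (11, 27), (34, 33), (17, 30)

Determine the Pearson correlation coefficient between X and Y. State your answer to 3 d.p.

0.630

n = 6, ΣX = 140, ΣY = 230, ΣX² = 3762, ΣY² = 9372, ΣXY = 5697
nΣXY − ΣXΣY = 34182 − 32200 = 1982
nΣX² − (ΣX)² = 22572 − 19600 = 2972; nΣY² − (ΣY)² = 56232 − 52900 = 3332
r = 1982 / √(2972 × 3332) = 1982 / 3146.8562 ≈ 0.630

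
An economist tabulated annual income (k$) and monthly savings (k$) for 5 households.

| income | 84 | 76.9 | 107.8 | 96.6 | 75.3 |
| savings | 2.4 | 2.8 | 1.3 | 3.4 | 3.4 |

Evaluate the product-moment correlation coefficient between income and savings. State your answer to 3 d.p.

-0.632

n = 5, Σx = 440.6, Σy = 13.3, Σx² = 39592.1, Σy² = 38.41, Σxy = 1141.52
nΣxy − ΣxΣy = 5707.6 − 5859.98 = -152.38
nΣx² − (Σx)² = 197960.5 − 194128.36 = 3832.14; nΣy² − (Σy)² = 192.05 − 176.89 = 15.16
r = -152.38 / √(3832.14 × 15.16) = -152.38 / 241.0295 ≈ -0.632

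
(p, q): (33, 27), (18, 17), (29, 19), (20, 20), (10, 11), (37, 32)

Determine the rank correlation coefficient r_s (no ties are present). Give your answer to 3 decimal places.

0.943

Rank p: 5, 2, 4, 3, 1, 6
Rank q: 5, 2, 3, 4, 1, 6
d = rank(p) − rank(q): 0, 0, 1, -1, 0, 0; Σd² = 2
ρ = 1 − 6Σd² / [n(n²−1)] = 1 − 6×2 / (6×35) = 1 − 12/210 ≈ 0.943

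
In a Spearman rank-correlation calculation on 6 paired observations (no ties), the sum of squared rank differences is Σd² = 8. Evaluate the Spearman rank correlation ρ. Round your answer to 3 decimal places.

0.771

ρ = 1 − 6Σd² / [n(n²−1)] = 1 − 6×8 / (6×35)
  = 1 − 48/210 = 1 − 0.2286 ≈ 0.771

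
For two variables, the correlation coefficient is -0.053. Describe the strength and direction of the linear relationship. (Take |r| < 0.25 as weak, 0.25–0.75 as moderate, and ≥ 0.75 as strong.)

weak negative

r = -0.053 < 0 so the relationship is negative.
|r| = 0.053, which falls in the weak range.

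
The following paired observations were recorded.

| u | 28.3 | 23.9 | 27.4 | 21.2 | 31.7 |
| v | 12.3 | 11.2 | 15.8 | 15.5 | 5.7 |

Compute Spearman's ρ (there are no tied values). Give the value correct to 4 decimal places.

-0.5000

Rank u: 4, 2, 3, 1, 5
Rank v: 3, 2, 5, 4, 1
d = rank(u) − rank(v): 1, 0, -2, -3, 4; Σd² = 30
ρ = 1 − 6Σd² / [n(n²−1)] = 1 − 6×30 / (5×24) = 1 − 180/120 ≈ -0.5000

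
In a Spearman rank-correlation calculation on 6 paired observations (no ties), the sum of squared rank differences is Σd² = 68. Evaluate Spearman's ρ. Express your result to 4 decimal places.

ρ = 1 − 6Σd² / [n(n²−1)] = 1 − 6×68 / (6×35)
  = 1 − 408/210 = 1 − 1.94286 ≈ -0.9429

-0.9429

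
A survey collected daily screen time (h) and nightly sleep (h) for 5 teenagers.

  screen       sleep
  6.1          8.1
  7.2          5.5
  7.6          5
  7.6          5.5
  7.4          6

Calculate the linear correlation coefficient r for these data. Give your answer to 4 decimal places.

n = 5, Σx = 35.9, Σy = 30.1, Σx² = 259.33, Σy² = 187.11, Σxy = 213.21
nΣxy − ΣxΣy = 1066.05 − 1080.59 = -14.54
nΣx² − (Σx)² = 1296.65 − 1288.81 = 7.84; nΣy² − (Σy)² = 935.55 − 906.01 = 29.54
r = -14.54 / √(7.84 × 29.54) = -14.54 / 15.2182 ≈ -0.9554

-0.9554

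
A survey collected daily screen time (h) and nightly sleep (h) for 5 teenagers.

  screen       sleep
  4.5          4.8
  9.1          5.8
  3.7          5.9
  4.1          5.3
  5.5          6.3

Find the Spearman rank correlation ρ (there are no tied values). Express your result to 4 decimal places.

Rank screen: 3, 5, 1, 2, 4
Rank sleep: 1, 3, 4, 2, 5
d = rank(screen) − rank(sleep): 2, 2, -3, 0, -1; Σd² = 18
ρ = 1 − 6Σd² / [n(n²−1)] = 1 − 6×18 / (5×24) = 1 − 108/120 ≈ 0.1000

0.1000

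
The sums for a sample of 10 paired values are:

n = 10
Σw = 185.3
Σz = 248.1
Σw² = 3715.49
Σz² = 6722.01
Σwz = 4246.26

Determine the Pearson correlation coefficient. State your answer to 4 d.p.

-0.8783

r = (nΣwz − ΣwΣz) / √[(nΣw² − (Σw)²)(nΣz² − (Σz)²)]
Numerator: 10×4246.26 − 185.3×248.1 = -3510.33
Denominator: √[(37154.9 − 34336.09)(67220.1 − 61553.61)] = √[2818.81 × 5666.49] = 3996.5934
r = -3510.33 / 3996.5934 ≈ -0.8783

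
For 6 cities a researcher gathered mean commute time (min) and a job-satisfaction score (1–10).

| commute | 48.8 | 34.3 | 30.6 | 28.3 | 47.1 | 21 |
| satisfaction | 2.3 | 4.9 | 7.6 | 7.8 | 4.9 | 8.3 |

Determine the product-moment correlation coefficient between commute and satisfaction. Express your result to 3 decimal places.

-0.901

n = 6, Σx = 210.1, Σy = 35.8, Σx² = 7954.59, Σy² = 240.8, Σxy = 1138.7
nΣxy − ΣxΣy = 6832.2 − 7521.58 = -689.38
nΣx² − (Σx)² = 47727.54 − 44142.01 = 3585.53; nΣy² − (Σy)² = 1444.8 − 1281.64 = 163.16
r = -689.38 / √(3585.53 × 163.16) = -689.38 / 764.8628 ≈ -0.901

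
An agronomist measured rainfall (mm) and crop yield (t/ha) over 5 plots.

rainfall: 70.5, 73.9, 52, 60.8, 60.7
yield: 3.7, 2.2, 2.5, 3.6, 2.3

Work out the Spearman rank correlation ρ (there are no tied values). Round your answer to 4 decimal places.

Rank rainfall: 4, 5, 1, 3, 2
Rank yield: 5, 1, 3, 4, 2
d = rank(rainfall) − rank(yield): -1, 4, -2, -1, 0; Σd² = 22
ρ = 1 − 6Σd² / [n(n²−1)] = 1 − 6×22 / (5×24) = 1 − 132/120 ≈ -0.1000

-0.1000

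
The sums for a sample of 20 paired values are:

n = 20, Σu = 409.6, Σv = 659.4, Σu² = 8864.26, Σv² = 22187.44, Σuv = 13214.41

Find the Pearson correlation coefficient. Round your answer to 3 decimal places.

-0.629

r = (nΣuv − ΣuΣv) / √[(nΣu² − (Σu)²)(nΣv² − (Σv)²)]
Numerator: 20×13214.41 − 409.6×659.4 = -5802.04
Denominator: √[(177285.2 − 167772.16)(443748.8 − 434808.36)] = √[9513.04 × 8940.44] = 9222.2971
r = -5802.04 / 9222.2971 ≈ -0.629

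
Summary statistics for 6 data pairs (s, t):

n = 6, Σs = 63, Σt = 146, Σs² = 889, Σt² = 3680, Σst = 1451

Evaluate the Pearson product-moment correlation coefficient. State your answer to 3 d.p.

r = (nΣst − ΣsΣt) / √[(nΣs² − (Σs)²)(nΣt² − (Σt)²)]
Numerator: 6×1451 − 63×146 = -492
Denominator: √[(5334 − 3969)(22080 − 21316)] = √[1365 × 764] = 1021.2052
r = -492 / 1021.2052 ≈ -0.482

-0.482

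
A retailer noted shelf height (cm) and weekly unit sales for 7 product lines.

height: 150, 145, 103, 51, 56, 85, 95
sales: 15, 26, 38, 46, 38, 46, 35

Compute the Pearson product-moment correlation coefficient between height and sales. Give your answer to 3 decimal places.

n = 7, Σx = 685, Σy = 244, Σx² = 76121, Σy² = 9246, Σxy = 21643
nΣxy − ΣxΣy = 151501 − 167140 = -15639
nΣx² − (Σx)² = 532847 − 469225 = 63622; nΣy² − (Σy)² = 64722 − 59536 = 5186
r = -15639 / √(63622 × 5186) = -15639 / 18164.3522 ≈ -0.861

-0.861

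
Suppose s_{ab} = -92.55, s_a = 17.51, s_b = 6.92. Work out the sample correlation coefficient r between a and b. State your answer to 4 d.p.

r = Cov(a,b) / (s_a · s_b) = -92.55 / (17.51 × 6.92)
  = -92.55 / 121.1692 ≈ -0.7638

-0.7638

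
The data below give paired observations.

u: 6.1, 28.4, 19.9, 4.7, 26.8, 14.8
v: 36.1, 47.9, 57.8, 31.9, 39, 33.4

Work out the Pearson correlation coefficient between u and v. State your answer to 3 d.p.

n = 6, Σu = 100.7, Σv = 246.1, Σu² = 2199.15, Σv² = 10592.63, Σuv = 4420.24
nΣuv − ΣuΣv = 26521.44 − 24782.27 = 1739.17
nΣu² − (Σu)² = 13194.9 − 10140.49 = 3054.41; nΣv² − (Σv)² = 63555.78 − 60565.21 = 2990.57
r = 1739.17 / √(3054.41 × 2990.57) = 1739.17 / 3022.3214 ≈ 0.575

0.575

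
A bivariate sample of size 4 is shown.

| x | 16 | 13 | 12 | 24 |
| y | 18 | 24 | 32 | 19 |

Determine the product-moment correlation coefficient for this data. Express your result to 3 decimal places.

n = 4, Σx = 65, Σy = 93, Σx² = 1145, Σy² = 2285, Σxy = 1440
nΣxy − ΣxΣy = 5760 − 6045 = -285
nΣx² − (Σx)² = 4580 − 4225 = 355; nΣy² − (Σy)² = 9140 − 8649 = 491
r = -285 / √(355 × 491) = -285 / 417.4985 ≈ -0.683

-0.683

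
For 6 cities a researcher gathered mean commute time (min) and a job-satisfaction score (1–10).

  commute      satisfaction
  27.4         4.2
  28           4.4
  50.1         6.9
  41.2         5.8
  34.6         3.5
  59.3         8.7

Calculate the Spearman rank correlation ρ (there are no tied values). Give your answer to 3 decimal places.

0.829

Rank commute: 1, 2, 5, 4, 3, 6
Rank satisfaction: 2, 3, 5, 4, 1, 6
d = rank(commute) − rank(satisfaction): -1, -1, 0, 0, 2, 0; Σd² = 6
ρ = 1 − 6Σd² / [n(n²−1)] = 1 − 6×6 / (6×35) = 1 − 36/210 ≈ 0.829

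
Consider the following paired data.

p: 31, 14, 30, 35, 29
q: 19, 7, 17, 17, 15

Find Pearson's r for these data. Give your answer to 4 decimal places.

0.9409

n = 5, Σp = 139, Σq = 75, Σp² = 4123, Σq² = 1213, Σpq = 2227
nΣpq − ΣpΣq = 11135 − 10425 = 710
nΣp² − (Σp)² = 20615 − 19321 = 1294; nΣq² − (Σq)² = 6065 − 5625 = 440
r = 710 / √(1294 × 440) = 710 / 754.5595 ≈ 0.9409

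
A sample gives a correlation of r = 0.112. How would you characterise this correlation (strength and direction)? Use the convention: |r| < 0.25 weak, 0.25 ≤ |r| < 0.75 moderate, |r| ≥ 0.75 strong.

r = 0.112 > 0 so the relationship is positive.
|r| = 0.112, which falls in the weak range.

weak positive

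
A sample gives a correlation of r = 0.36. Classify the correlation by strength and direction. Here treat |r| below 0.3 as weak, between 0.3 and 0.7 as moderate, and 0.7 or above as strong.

moderate positive

r = 0.36 > 0 so the relationship is positive.
|r| = 0.36, which falls in the moderate range.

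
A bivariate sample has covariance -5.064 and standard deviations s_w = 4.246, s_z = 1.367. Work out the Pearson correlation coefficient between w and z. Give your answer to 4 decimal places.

-0.8725

r = Cov(w,z) / (s_w · s_z) = -5.064 / (4.246 × 1.367)
  = -5.064 / 5.8043 ≈ -0.8725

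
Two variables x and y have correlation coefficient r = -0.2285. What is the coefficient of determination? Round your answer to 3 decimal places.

0.052

r² = (-0.2285)² = 0.052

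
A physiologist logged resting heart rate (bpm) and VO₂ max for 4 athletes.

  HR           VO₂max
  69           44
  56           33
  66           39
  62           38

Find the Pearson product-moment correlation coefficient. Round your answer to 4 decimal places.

n = 4, Σx = 253, Σy = 154, Σx² = 16097, Σy² = 5990, Σxy = 9814
nΣxy − ΣxΣy = 39256 − 38962 = 294
nΣx² − (Σx)² = 64388 − 64009 = 379; nΣy² − (Σy)² = 23960 − 23716 = 244
r = 294 / √(379 × 244) = 294 / 304.0987 ≈ 0.9668

0.9668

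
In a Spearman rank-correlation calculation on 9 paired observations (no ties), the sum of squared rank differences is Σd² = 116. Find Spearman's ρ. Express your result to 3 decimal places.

0.033

ρ = 1 − 6Σd² / [n(n²−1)] = 1 − 6×116 / (9×80)
  = 1 − 696/720 = 1 − 0.9667 ≈ 0.033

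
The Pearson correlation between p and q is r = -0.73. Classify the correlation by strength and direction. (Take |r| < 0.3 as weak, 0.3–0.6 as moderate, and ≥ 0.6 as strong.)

r = -0.73 < 0 so the relationship is negative.
|r| = 0.73, which falls in the strong range.

strong negative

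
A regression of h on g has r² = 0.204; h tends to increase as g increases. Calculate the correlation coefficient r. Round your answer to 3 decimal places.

0.452

|r| = √0.204 = 0.452
The association is positive, so r = 0.452.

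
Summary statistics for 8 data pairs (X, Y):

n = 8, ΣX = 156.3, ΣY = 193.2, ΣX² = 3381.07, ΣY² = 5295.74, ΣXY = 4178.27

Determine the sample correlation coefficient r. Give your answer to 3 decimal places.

0.889

r = (nΣXY − ΣXΣY) / √[(nΣX² − (ΣX)²)(nΣY² − (ΣY)²)]
Numerator: 8×4178.27 − 156.3×193.2 = 3229
Denominator: √[(27048.56 − 24429.69)(42365.92 − 37326.24)] = √[2618.87 × 5039.68] = 3632.9419
r = 3229 / 3632.9419 ≈ 0.889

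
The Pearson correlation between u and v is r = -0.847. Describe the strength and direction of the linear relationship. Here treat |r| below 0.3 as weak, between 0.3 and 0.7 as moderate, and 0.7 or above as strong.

r = -0.847 < 0 so the relationship is negative.
|r| = 0.847, which falls in the strong range.

strong negative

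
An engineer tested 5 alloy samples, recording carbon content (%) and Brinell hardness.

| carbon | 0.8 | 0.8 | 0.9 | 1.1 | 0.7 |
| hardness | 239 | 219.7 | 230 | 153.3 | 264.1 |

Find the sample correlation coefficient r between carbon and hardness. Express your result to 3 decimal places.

n = 5, Σx = 4.3, Σy = 1106.1, Σx² = 3.79, Σy² = 251538.79, Σxy = 927.46
nΣxy − ΣxΣy = 4637.3 − 4756.23 = -118.93
nΣx² − (Σx)² = 18.95 − 18.49 = 0.46; nΣy² − (Σy)² = 1257693.95 − 1223457.21 = 34236.74
r = -118.93 / √(0.46 × 34236.74) = -118.93 / 125.4946 ≈ -0.948

-0.948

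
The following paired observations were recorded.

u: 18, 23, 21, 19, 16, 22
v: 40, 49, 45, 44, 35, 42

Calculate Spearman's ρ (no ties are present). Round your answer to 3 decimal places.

0.829

Rank u: 2, 6, 4, 3, 1, 5
Rank v: 2, 6, 5, 4, 1, 3
d = rank(u) − rank(v): 0, 0, -1, -1, 0, 2; Σd² = 6
ρ = 1 − 6Σd² / [n(n²−1)] = 1 − 6×6 / (6×35) = 1 − 36/210 ≈ 0.829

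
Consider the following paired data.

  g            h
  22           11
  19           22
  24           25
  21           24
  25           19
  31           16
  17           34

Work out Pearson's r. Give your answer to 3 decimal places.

n = 7, Σg = 159, Σh = 151, Σg² = 3737, Σh² = 3579, Σgh = 3313
nΣgh − ΣgΣh = 23191 − 24009 = -818
nΣg² − (Σg)² = 26159 − 25281 = 878; nΣh² − (Σh)² = 25053 − 22801 = 2252
r = -818 / √(878 × 2252) = -818 / 1406.1494 ≈ -0.582

-0.582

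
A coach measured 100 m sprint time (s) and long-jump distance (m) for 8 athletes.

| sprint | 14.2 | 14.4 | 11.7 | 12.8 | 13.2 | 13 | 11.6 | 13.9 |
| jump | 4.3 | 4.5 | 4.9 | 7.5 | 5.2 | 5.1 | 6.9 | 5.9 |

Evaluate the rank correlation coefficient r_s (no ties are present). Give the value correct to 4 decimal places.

-0.5952

Rank sprint: 7, 8, 2, 3, 5, 4, 1, 6
Rank jump: 1, 2, 3, 8, 5, 4, 7, 6
d = rank(sprint) − rank(jump): 6, 6, -1, -5, 0, 0, -6, 0; Σd² = 134
ρ = 1 − 6Σd² / [n(n²−1)] = 1 − 6×134 / (8×63) = 1 − 804/504 ≈ -0.5952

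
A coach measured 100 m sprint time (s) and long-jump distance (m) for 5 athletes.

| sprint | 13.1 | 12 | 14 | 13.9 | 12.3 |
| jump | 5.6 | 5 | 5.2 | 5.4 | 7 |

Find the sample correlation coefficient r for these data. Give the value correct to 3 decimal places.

-0.338

n = 5, Σx = 65.3, Σy = 28.2, Σx² = 856.11, Σy² = 161.56, Σxy = 367.32
nΣxy − ΣxΣy = 1836.6 − 1841.46 = -4.86
nΣx² − (Σx)² = 4280.55 − 4264.09 = 16.46; nΣy² − (Σy)² = 807.8 − 795.24 = 12.56
r = -4.86 / √(16.46 × 12.56) = -4.86 / 14.3784 ≈ -0.338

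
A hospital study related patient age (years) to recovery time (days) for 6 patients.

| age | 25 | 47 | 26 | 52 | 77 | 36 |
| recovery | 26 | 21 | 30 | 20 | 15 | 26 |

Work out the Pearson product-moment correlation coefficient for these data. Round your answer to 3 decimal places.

n = 6, Σx = 263, Σy = 138, Σx² = 13439, Σy² = 3318, Σxy = 5548
nΣxy − ΣxΣy = 33288 − 36294 = -3006
nΣx² − (Σx)² = 80634 − 69169 = 11465; nΣy² − (Σy)² = 19908 − 19044 = 864
r = -3006 / √(11465 × 864) = -3006 / 3147.3417 ≈ -0.955

-0.955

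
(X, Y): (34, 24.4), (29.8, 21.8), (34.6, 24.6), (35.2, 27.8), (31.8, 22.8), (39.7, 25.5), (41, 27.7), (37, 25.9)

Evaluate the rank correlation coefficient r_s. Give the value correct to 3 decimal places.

Rank X: 3, 1, 4, 5, 2, 7, 8, 6
Rank Y: 3, 1, 4, 8, 2, 5, 7, 6
d = rank(X) − rank(Y): 0, 0, 0, -3, 0, 2, 1, 0; Σd² = 14
ρ = 1 − 6Σd² / [n(n²−1)] = 1 − 6×14 / (8×63) = 1 − 84/504 ≈ 0.833

0.833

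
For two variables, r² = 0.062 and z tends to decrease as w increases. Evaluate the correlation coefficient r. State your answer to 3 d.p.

|r| = √0.062 = 0.249
The association is negative, so r = −0.249.

-0.249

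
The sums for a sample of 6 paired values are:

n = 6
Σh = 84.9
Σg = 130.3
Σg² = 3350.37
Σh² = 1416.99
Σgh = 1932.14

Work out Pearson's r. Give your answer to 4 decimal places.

0.2638

r = (nΣgh − ΣgΣh) / √[(nΣg² − (Σg)²)(nΣh² − (Σh)²)]
Numerator: 6×1932.14 − 130.3×84.9 = 530.37
Denominator: √[(20102.22 − 16978.09)(8501.94 − 7208.01)] = √[3124.13 × 1293.93] = 2010.5734
r = 530.37 / 2010.5734 ≈ 0.2638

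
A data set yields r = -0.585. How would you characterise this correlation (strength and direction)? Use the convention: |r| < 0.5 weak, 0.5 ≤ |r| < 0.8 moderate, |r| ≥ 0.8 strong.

r = -0.585 < 0 so the relationship is negative.
|r| = 0.585, which falls in the moderate range.

moderate negative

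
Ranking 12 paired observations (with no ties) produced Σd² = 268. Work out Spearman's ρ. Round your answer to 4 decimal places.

ρ = 1 − 6Σd² / [n(n²−1)] = 1 − 6×268 / (12×143)
  = 1 − 1608/1716 = 1 − 0.93706 ≈ 0.0629

0.0629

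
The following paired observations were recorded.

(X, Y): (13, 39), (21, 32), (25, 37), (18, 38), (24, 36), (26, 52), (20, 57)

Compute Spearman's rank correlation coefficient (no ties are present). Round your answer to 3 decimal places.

Rank X: 1, 4, 6, 2, 5, 7, 3
Rank Y: 5, 1, 3, 4, 2, 6, 7
d = rank(X) − rank(Y): -4, 3, 3, -2, 3, 1, -4; Σd² = 64
ρ = 1 − 6Σd² / [n(n²−1)] = 1 − 6×64 / (7×48) = 1 − 384/336 ≈ -0.143

-0.143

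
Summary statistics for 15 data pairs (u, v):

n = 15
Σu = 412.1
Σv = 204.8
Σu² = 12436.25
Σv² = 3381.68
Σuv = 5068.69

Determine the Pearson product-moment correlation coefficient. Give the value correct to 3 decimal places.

r = (nΣuv − ΣuΣv) / √[(nΣu² − (Σu)²)(nΣv² − (Σv)²)]
Numerator: 15×5068.69 − 412.1×204.8 = -8367.73
Denominator: √[(186543.75 − 169826.41)(50725.2 − 41943.04)] = √[16717.34 × 8782.16] = 12116.6973
r = -8367.73 / 12116.6973 ≈ -0.691

-0.691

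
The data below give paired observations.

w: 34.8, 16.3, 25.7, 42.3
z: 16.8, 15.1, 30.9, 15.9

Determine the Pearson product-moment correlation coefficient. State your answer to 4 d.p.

-0.1805

n = 4, Σw = 119.1, Σz = 78.7, Σw² = 3926.51, Σz² = 1717.87, Σwz = 2297.47
nΣwz − ΣwΣz = 9189.88 − 9373.17 = -183.29
nΣw² − (Σw)² = 15706.04 − 14184.81 = 1521.23; nΣz² − (Σz)² = 6871.48 − 6193.69 = 677.79
r = -183.29 / √(1521.23 × 677.79) = -183.29 / 1015.4184 ≈ -0.1805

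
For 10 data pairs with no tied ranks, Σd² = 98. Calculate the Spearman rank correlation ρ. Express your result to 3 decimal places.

0.406

ρ = 1 − 6Σd² / [n(n²−1)] = 1 − 6×98 / (10×99)
  = 1 − 588/990 = 1 − 0.5939 ≈ 0.406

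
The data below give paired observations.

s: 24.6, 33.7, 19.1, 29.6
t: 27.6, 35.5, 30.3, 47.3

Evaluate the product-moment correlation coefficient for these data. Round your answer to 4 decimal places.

n = 4, Σs = 107, Σt = 140.7, Σs² = 2981.82, Σt² = 5177.39, Σst = 3854.12
nΣst − ΣsΣt = 15416.48 − 15054.9 = 361.58
nΣs² − (Σs)² = 11927.28 − 11449 = 478.28; nΣt² − (Σt)² = 20709.56 − 19796.49 = 913.07
r = 361.58 / √(478.28 × 913.07) = 361.58 / 660.8352 ≈ 0.5472

0.5472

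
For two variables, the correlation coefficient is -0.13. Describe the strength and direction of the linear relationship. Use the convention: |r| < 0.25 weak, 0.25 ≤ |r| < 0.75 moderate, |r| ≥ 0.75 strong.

weak negative

r = -0.13 < 0 so the relationship is negative.
|r| = 0.13, which falls in the weak range.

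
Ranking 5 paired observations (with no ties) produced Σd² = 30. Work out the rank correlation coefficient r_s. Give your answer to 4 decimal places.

ρ = 1 − 6Σd² / [n(n²−1)] = 1 − 6×30 / (5×24)
  = 1 − 180/120 = 1 − 1.50000 ≈ -0.5000

-0.5000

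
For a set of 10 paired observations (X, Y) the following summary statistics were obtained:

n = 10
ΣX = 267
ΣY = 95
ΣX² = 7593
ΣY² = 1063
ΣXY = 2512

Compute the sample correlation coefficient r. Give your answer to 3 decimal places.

r = (nΣXY − ΣXΣY) / √[(nΣX² − (ΣX)²)(nΣY² − (ΣY)²)]
Numerator: 10×2512 − 267×95 = -245
Denominator: √[(75930 − 71289)(10630 − 9025)] = √[4641 × 1605] = 2729.2499
r = -245 / 2729.2499 ≈ -0.090

-0.090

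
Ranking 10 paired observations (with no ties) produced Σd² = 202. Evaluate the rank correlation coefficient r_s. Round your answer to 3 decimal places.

ρ = 1 − 6Σd² / [n(n²−1)] = 1 − 6×202 / (10×99)
  = 1 − 1212/990 = 1 − 1.2242 ≈ -0.224

-0.224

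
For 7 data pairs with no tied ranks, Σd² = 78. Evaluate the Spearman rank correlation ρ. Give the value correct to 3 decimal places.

ρ = 1 − 6Σd² / [n(n²−1)] = 1 − 6×78 / (7×48)
  = 1 − 468/336 = 1 − 1.3929 ≈ -0.393

-0.393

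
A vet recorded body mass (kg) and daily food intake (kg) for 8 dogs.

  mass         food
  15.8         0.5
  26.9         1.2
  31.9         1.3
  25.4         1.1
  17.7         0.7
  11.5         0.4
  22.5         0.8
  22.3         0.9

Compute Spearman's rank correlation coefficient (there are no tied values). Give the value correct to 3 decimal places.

Rank mass: 2, 7, 8, 6, 3, 1, 5, 4
Rank food: 2, 7, 8, 6, 3, 1, 4, 5
d = rank(mass) − rank(food): 0, 0, 0, 0, 0, 0, 1, -1; Σd² = 2
ρ = 1 − 6Σd² / [n(n²−1)] = 1 − 6×2 / (8×63) = 1 − 12/504 ≈ 0.976

0.976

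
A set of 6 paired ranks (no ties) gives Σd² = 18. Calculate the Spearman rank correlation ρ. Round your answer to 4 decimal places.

ρ = 1 − 6Σd² / [n(n²−1)] = 1 − 6×18 / (6×35)
  = 1 − 108/210 = 1 − 0.51429 ≈ 0.4857

0.4857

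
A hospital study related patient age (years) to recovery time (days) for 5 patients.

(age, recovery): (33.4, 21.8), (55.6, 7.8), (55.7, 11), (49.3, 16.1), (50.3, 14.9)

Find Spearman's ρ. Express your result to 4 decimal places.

Rank age: 1, 4, 5, 2, 3
Rank recovery: 5, 1, 2, 4, 3
d = rank(age) − rank(recovery): -4, 3, 3, -2, 0; Σd² = 38
ρ = 1 − 6Σd² / [n(n²−1)] = 1 − 6×38 / (5×24) = 1 − 228/120 ≈ -0.9000

-0.9000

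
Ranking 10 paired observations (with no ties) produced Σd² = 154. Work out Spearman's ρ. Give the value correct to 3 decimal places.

0.067

ρ = 1 − 6Σd² / [n(n²−1)] = 1 − 6×154 / (10×99)
  = 1 − 924/990 = 1 − 0.9333 ≈ 0.067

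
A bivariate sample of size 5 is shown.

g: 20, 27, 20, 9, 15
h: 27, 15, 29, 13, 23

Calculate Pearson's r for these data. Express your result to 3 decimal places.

0.208

n = 5, Σg = 91, Σh = 107, Σg² = 1835, Σh² = 2493, Σgh = 1987
nΣgh − ΣgΣh = 9935 − 9737 = 198
nΣg² − (Σg)² = 9175 − 8281 = 894; nΣh² − (Σh)² = 12465 − 11449 = 1016
r = 198 / √(894 × 1016) = 198 / 953.0498 ≈ 0.208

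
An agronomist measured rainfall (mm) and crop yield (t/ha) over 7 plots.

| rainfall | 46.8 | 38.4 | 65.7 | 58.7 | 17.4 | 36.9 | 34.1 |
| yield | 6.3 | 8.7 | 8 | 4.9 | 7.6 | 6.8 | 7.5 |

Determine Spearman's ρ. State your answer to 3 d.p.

-0.143

Rank rainfall: 5, 4, 7, 6, 1, 3, 2
Rank yield: 2, 7, 6, 1, 5, 3, 4
d = rank(rainfall) − rank(yield): 3, -3, 1, 5, -4, 0, -2; Σd² = 64
ρ = 1 − 6Σd² / [n(n²−1)] = 1 − 6×64 / (7×48) = 1 − 384/336 ≈ -0.143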